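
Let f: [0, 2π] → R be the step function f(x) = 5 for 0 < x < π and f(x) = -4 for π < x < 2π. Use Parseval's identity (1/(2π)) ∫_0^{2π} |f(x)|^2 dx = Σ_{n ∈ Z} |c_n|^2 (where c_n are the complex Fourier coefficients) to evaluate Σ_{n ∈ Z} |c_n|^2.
Σ |c_n|^2 = 41/2

Parseval equates the L^2 energy of f (normalised by 1/(2π)) with the ℓ^2 sum of its Fourier coefficients: (1/(2π)) ∫_0^{2π} |f|^2 = Σ |c_n|^2.
Compute the left side: (1/(2π)) [∫_0^π 5^2 dx + ∫_π^{2π} (-4)^2 dx] = (1/(2π)) · (25π + 16π) = (25 + 16)/2 = 41/2.
So Σ_{n ∈ Z} |c_n|^2 = 41/2.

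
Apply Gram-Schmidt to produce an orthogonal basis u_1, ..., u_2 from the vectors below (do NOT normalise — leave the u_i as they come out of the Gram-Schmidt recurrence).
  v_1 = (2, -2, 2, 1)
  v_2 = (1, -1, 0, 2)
Orthogonal basis:
  u_1 = (2, -2, 2, 1)
  u_2 = (1/13, -1/13, -12/13, 20/13)

Apply the Gram-Schmidt recurrence
  u_1 = v_1
  u_i = v_i − Σ_{j<i} ((v_i · u_j) / (u_j · u_j)) · u_j.

Step by step this gives:
  u_1 = (2, -2, 2, 1)
  u_2 = (1/13, -1/13, -12/13, 20/13)

Orthogonality check:
  u_2 · u_1 = 0 (should be 0)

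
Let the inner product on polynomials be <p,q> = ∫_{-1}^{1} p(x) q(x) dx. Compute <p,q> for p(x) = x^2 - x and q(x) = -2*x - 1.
<p,q> = 2/3

Expand the product: p(x)·q(x) = -2*x^3 + x^2 + x.
∫_{-1}^{1} of each monomial x^k gives [2/(k+1) if k even, 0 if k odd]. Integrating term-by-term (or equivalently evaluating the antiderivative F(x) = -x^4/2 + x^3/3 + x^2/2 at the endpoints):
  F(1) − F(−1) = 1/3 − (-1/3) = 2/3.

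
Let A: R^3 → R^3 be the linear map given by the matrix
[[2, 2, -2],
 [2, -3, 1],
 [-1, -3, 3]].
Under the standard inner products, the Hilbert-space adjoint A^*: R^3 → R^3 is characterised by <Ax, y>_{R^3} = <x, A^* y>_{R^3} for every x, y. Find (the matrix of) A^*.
A^* = A^T =
[[2, 2, -1],
 [2, -3, -3],
 [-2, 1, 3]]

For real matrices with standard dot products, the defining identity <Ax, y> = <x, A^* y> gives (Ax)^T y = x^T (A^*) y, i.e. x^T A^T y = x^T (A^*) y. Since this holds for all x, y, we must have A^* = A^T. Therefore
A^* =
[[2, 2, -1],
 [2, -3, -3],
 [-2, 1, 3]].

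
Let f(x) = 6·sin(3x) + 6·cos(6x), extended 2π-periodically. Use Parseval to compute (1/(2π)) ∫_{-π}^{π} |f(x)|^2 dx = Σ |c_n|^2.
Σ |c_n|^2 = 36

Expand |f|^2 and use orthogonality of {sin(nx), cos(mx)} on [-π, π]:
  ∫_{-π}^{π} sin(nx)^2 dx = π, ∫ cos(mx)^2 dx = π, and cross terms integrate to 0.
So ∫_{-π}^{π} f(x)^2 dx = 6^2 · π + 6^2 · π = (36 + 36)π.
Divide by 2π: (36 + 36)/2 = 36.
By Parseval, this equals Σ |c_n|^2.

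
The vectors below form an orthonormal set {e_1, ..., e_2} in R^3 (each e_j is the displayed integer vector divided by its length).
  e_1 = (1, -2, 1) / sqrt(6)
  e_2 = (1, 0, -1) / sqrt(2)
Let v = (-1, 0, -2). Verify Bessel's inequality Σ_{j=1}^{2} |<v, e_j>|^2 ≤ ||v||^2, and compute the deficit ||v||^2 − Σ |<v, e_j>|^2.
Σ |<v, e_j>|^2 = 2; ||v||^2 = 5; deficit = 3

Write each e_j = u_j / sqrt(<u_j, u_j>) where u_j is the displayed integer vector. Then <v, e_j> = <v, u_j> / sqrt(<u_j, u_j>), so |<v, e_j>|^2 = <v, u_j>^2 / <u_j, u_j>.
Coefficients: <v, e_1> = -3/sqrt(6), <v, e_2> = 1/sqrt(2).
Square and sum: Σ |<v, e_j>|^2 = 2.
Compute ||v||^2 = v·v = 5.
Deficit = 5 − 2 = 3 ≥ 0, confirming Bessel's inequality. (The deficit equals ||v − Σ <v,e_j> e_j||^2, the squared distance from v to span{e_j}.)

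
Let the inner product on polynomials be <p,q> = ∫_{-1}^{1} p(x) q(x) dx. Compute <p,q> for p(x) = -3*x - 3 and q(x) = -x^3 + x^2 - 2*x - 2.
<p,q> = 76/5

Expand the product: p(x)·q(x) = 3*x^4 + 3*x^2 + 12*x + 6.
∫_{-1}^{1} of each monomial x^k gives [2/(k+1) if k even, 0 if k odd]. Integrating term-by-term (or equivalently evaluating the antiderivative F(x) = 3*x^5/5 + x^3 + 6*x^2 + 6*x at the endpoints):
  F(1) − F(−1) = 68/5 − (-8/5) = 76/5.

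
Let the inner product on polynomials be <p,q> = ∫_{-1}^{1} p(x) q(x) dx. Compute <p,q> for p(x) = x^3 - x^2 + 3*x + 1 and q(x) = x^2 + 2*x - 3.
<p,q> = 16/15

Expand the product: p(x)·q(x) = x^5 + x^4 - 2*x^3 + 10*x^2 - 7*x - 3.
∫_{-1}^{1} of each monomial x^k gives [2/(k+1) if k even, 0 if k odd]. Integrating term-by-term (or equivalently evaluating the antiderivative F(x) = x^6/6 + x^5/5 - x^4/2 + 10*x^3/3 - 7*x^2/2 - 3*x at the endpoints):
  F(1) − F(−1) = -33/10 − (-131/30) = 16/15.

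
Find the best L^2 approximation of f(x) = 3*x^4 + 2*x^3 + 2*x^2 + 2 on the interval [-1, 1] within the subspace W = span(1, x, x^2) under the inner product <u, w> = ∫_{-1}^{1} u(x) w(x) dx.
g(x) = 32*x^2/7 + 6*x/5 + 61/35

The best approximation g ∈ W is the orthogonal projection of f onto W. Writing g = a_0 + a_1 x + a_2 x^2, the coefficients solve the normal equations G · a = b where
  G_{ij} = <φ_i, φ_j> and b_i = <f, φ_i>, with φ_0 = 1, φ_1 = x, φ_2 = x^2.
G =
  [2, 0, 2/3]
  [0, 2/3, 0]
  [2/3, 0, 2/5],
b = (98/15, 4/5, 314/105).
Solving gives a_0 = 61/35, a_1 = 6/5, a_2 = 32/7, so
  g(x) = 32*x^2/7 + 6*x/5 + 61/35.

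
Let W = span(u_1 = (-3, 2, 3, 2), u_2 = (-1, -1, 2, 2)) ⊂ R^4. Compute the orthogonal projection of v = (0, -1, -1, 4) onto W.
proj_W(v) = (-8/139, -243/139, 157/139, 204/139)

Set up U = [u_1 | ... | u_2] ∈ R^(4×2). The projector onto W = col(U) is P = U (U^T U)^(-1) U^T.
Compute U^T U =
  [26, 11]
  [11, 10],
and U^T v = (3, 7).
Solve U^T U · c = U^T v for the coefficients: c = (-47/139, 149/139). The projection is proj_W(v) = U c.
Check: (v - proj_W(v)) · u_1 = 0  (should be 0).
Check: (v - proj_W(v)) · u_2 = 0  (should be 0).
Result: proj_W(v) = (-8/139, -243/139, 157/139, 204/139).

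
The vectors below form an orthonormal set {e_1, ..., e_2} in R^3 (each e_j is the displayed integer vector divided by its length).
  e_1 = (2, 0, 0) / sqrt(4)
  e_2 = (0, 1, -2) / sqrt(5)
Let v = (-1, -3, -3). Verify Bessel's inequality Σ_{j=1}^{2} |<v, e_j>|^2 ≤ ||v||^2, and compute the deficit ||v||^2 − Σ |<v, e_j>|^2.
Σ |<v, e_j>|^2 = 14/5; ||v||^2 = 19; deficit = 81/5

Write each e_j = u_j / sqrt(<u_j, u_j>) where u_j is the displayed integer vector. Then <v, e_j> = <v, u_j> / sqrt(<u_j, u_j>), so |<v, e_j>|^2 = <v, u_j>^2 / <u_j, u_j>.
Coefficients: <v, e_1> = -2/sqrt(4), <v, e_2> = 3/sqrt(5).
Square and sum: Σ |<v, e_j>|^2 = 14/5.
Compute ||v||^2 = v·v = 19.
Deficit = 19 − 14/5 = 81/5 ≥ 0, confirming Bessel's inequality. (The deficit equals ||v − Σ <v,e_j> e_j||^2, the squared distance from v to span{e_j}.)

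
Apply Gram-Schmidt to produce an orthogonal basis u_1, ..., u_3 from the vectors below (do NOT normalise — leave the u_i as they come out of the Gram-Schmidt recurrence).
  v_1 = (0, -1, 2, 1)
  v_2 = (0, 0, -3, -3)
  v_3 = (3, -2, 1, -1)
Orthogonal basis:
  u_1 = (0, -1, 2, 1)
  u_2 = (0, -3/2, 0, -3/2)
  u_3 = (3, 0, 0, 0)

Apply the Gram-Schmidt recurrence
  u_1 = v_1
  u_i = v_i − Σ_{j<i} ((v_i · u_j) / (u_j · u_j)) · u_j.

Step by step this gives:
  u_1 = (0, -1, 2, 1)
  u_2 = (0, -3/2, 0, -3/2)
  u_3 = (3, 0, 0, 0)

Orthogonality check:
  u_2 · u_1 = 0 (should be 0)
  u_3 · u_1 = 0 (should be 0)
  u_3 · u_2 = 0 (should be 0)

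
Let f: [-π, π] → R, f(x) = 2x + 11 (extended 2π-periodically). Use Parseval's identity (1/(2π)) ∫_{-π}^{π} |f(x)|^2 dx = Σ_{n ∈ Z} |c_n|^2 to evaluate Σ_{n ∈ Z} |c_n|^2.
Σ |c_n|^2 = 4π^2/3 + 121

Expand and integrate term by term over [-π, π]:
  ∫ (2x)^2 dx = 4·(2π^3/3); ∫ 2·2·(11)·x dx = 0 (odd integrand); ∫ 11^2 dx = 121·2π.
So (1/(2π)) ∫_{-π}^{π} (2x + 11)^2 dx = 4π^2/3 + 121 = 4π^2/3 + 121.
Parseval ⇒ Σ |c_n|^2 = 4π^2/3 + 121.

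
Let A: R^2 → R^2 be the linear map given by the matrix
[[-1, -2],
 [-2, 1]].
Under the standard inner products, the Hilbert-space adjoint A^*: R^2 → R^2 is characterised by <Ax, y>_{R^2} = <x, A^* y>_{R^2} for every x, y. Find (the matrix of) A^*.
A^* = A^T =
[[-1, -2],
 [-2, 1]]

For real matrices with standard dot products, the defining identity <Ax, y> = <x, A^* y> gives (Ax)^T y = x^T (A^*) y, i.e. x^T A^T y = x^T (A^*) y. Since this holds for all x, y, we must have A^* = A^T. Therefore
A^* =
[[-1, -2],
 [-2, 1]].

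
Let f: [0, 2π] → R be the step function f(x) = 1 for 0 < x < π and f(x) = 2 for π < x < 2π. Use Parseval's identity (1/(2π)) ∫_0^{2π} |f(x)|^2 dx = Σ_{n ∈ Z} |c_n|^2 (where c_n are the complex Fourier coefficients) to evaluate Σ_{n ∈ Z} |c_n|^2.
Σ |c_n|^2 = 5/2

Parseval equates the L^2 energy of f (normalised by 1/(2π)) with the ℓ^2 sum of its Fourier coefficients: (1/(2π)) ∫_0^{2π} |f|^2 = Σ |c_n|^2.
Compute the left side: (1/(2π)) [∫_0^π 1^2 dx + ∫_π^{2π} 2^2 dx] = (1/(2π)) · (1π + 4π) = (1 + 4)/2 = 5/2.
So Σ_{n ∈ Z} |c_n|^2 = 5/2.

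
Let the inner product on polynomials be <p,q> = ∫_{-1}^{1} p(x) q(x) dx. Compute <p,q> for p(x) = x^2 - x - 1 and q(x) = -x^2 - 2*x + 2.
<p,q> = -16/15

Expand the product: p(x)·q(x) = -x^4 - x^3 + 5*x^2 - 2.
∫_{-1}^{1} of each monomial x^k gives [2/(k+1) if k even, 0 if k odd]. Integrating term-by-term (or equivalently evaluating the antiderivative F(x) = -x^5/5 - x^4/4 + 5*x^3/3 - 2*x at the endpoints):
  F(1) − F(−1) = -47/60 − (17/60) = -16/15.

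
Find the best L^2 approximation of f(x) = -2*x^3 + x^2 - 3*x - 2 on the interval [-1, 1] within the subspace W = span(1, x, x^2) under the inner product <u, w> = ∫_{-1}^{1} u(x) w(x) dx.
g(x) = x^2 - 21*x/5 - 2

The best approximation g ∈ W is the orthogonal projection of f onto W. Writing g = a_0 + a_1 x + a_2 x^2, the coefficients solve the normal equations G · a = b where
  G_{ij} = <φ_i, φ_j> and b_i = <f, φ_i>, with φ_0 = 1, φ_1 = x, φ_2 = x^2.
G =
  [2, 0, 2/3]
  [0, 2/3, 0]
  [2/3, 0, 2/5],
b = (-10/3, -14/5, -14/15).
Solving gives a_0 = -2, a_1 = -21/5, a_2 = 1, so
  g(x) = x^2 - 21*x/5 - 2.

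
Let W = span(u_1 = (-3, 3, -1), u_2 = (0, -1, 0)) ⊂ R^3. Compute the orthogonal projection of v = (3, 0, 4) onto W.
proj_W(v) = (39/10, 0, 13/10)

Set up U = [u_1 | ... | u_2] ∈ R^(3×2). The projector onto W = col(U) is P = U (U^T U)^(-1) U^T.
Compute U^T U =
  [19, -3]
  [-3, 1],
and U^T v = (-13, 0).
Solve U^T U · c = U^T v for the coefficients: c = (-13/10, -39/10). The projection is proj_W(v) = U c.
Check: (v - proj_W(v)) · u_1 = 0  (should be 0).
Check: (v - proj_W(v)) · u_2 = 0  (should be 0).
Result: proj_W(v) = (39/10, 0, 13/10).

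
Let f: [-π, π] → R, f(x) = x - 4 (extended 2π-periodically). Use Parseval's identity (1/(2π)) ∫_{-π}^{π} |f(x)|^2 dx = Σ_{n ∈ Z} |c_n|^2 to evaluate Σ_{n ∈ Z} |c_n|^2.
Σ |c_n|^2 = π^2/3 + 16

Expand and integrate term by term over [-π, π]:
  ∫ (x)^2 dx = 1·(2π^3/3); ∫ 2·1·(-4)·x dx = 0 (odd integrand); ∫ (-4)^2 dx = 16·2π.
So (1/(2π)) ∫_{-π}^{π} (x - 4)^2 dx = 1π^2/3 + 16 = π^2/3 + 16.
Parseval ⇒ Σ |c_n|^2 = π^2/3 + 16.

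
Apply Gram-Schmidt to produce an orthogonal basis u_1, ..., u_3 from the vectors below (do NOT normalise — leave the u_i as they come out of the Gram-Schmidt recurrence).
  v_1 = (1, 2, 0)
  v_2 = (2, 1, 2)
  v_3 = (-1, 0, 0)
Orthogonal basis:
  u_1 = (1, 2, 0)
  u_2 = (6/5, -3/5, 2)
  u_3 = (-16/29, 8/29, 12/29)

Apply the Gram-Schmidt recurrence
  u_1 = v_1
  u_i = v_i − Σ_{j<i} ((v_i · u_j) / (u_j · u_j)) · u_j.

Step by step this gives:
  u_1 = (1, 2, 0)
  u_2 = (6/5, -3/5, 2)
  u_3 = (-16/29, 8/29, 12/29)

Orthogonality check:
  u_2 · u_1 = 0 (should be 0)
  u_3 · u_1 = 0 (should be 0)
  u_3 · u_2 = 0 (should be 0)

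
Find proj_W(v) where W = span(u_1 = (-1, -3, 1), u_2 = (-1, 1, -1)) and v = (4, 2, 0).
proj_W(v) = (11/3, 7/3, 2/3)

Set up U = [u_1 | ... | u_2] ∈ R^(3×2). The projector onto W = col(U) is P = U (U^T U)^(-1) U^T.
Compute U^T U =
  [11, -3]
  [-3, 3],
and U^T v = (-10, -2).
Solve U^T U · c = U^T v for the coefficients: c = (-3/2, -13/6). The projection is proj_W(v) = U c.
Check: (v - proj_W(v)) · u_1 = 0  (should be 0).
Check: (v - proj_W(v)) · u_2 = 0  (should be 0).
Result: proj_W(v) = (11/3, 7/3, 2/3).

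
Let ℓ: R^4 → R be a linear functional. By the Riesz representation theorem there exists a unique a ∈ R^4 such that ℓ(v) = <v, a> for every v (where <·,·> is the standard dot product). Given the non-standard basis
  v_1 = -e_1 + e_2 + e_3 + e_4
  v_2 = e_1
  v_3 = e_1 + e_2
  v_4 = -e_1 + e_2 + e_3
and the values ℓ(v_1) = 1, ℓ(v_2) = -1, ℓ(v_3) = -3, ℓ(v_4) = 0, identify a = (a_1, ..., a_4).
a = (-1, -2, 1, 1)

Write a = (a_1, ..., a_4) in the standard basis. For each basis vector v_i, ℓ(v_i) = <v_i, a> is a linear equation in the a_j's. Collect the n equations into a matrix system V a = ℓ, where row i of V is v_i (expressed in the standard basis). Since V is invertible (lower-triangular with 1s on the diagonal, up to permutation), solve by back-substitution:
  V =
[[-1, 1, 1, 1],
 [1, 0, 0, 0],
 [1, 1, 0, 0],
 [-1, 1, 1, 0]]
  V a = (1, -1, -3, 0)
Solving gives a = (-1, -2, 1, 1).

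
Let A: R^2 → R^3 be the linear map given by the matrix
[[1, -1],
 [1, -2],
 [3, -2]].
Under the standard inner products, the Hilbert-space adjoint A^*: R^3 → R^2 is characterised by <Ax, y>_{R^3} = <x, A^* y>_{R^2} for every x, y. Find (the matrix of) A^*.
A^* = A^T =
[[1, 1, 3],
 [-1, -2, -2]]

For real matrices with standard dot products, the defining identity <Ax, y> = <x, A^* y> gives (Ax)^T y = x^T (A^*) y, i.e. x^T A^T y = x^T (A^*) y. Since this holds for all x, y, we must have A^* = A^T. Therefore
A^* =
[[1, 1, 3],
 [-1, -2, -2]].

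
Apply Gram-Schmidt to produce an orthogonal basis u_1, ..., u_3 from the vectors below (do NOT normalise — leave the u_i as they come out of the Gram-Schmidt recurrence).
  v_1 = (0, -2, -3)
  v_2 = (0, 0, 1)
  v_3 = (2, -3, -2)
Orthogonal basis:
  u_1 = (0, -2, -3)
  u_2 = (0, -6/13, 4/13)
  u_3 = (2, 0, 0)

Apply the Gram-Schmidt recurrence
  u_1 = v_1
  u_i = v_i − Σ_{j<i} ((v_i · u_j) / (u_j · u_j)) · u_j.

Step by step this gives:
  u_1 = (0, -2, -3)
  u_2 = (0, -6/13, 4/13)
  u_3 = (2, 0, 0)

Orthogonality check:
  u_2 · u_1 = 0 (should be 0)
  u_3 · u_1 = 0 (should be 0)
  u_3 · u_2 = 0 (should be 0)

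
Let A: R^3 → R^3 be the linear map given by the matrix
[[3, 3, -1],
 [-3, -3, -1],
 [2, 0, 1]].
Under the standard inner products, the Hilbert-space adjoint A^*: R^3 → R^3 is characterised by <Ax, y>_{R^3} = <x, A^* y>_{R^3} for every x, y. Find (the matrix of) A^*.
A^* = A^T =
[[3, -3, 2],
 [3, -3, 0],
 [-1, -1, 1]]

For real matrices with standard dot products, the defining identity <Ax, y> = <x, A^* y> gives (Ax)^T y = x^T (A^*) y, i.e. x^T A^T y = x^T (A^*) y. Since this holds for all x, y, we must have A^* = A^T. Therefore
A^* =
[[3, -3, 2],
 [3, -3, 0],
 [-1, -1, 1]].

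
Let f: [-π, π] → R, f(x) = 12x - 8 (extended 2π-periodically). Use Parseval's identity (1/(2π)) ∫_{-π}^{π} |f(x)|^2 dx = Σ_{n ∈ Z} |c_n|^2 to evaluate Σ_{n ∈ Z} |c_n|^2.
Σ |c_n|^2 = 48π^2 + 64

Expand and integrate term by term over [-π, π]:
  ∫ (12x)^2 dx = 144·(2π^3/3); ∫ 2·12·(-8)·x dx = 0 (odd integrand); ∫ (-8)^2 dx = 64·2π.
So (1/(2π)) ∫_{-π}^{π} (12x - 8)^2 dx = 144π^2/3 + 64 = 48π^2 + 64.
Parseval ⇒ Σ |c_n|^2 = 48π^2 + 64.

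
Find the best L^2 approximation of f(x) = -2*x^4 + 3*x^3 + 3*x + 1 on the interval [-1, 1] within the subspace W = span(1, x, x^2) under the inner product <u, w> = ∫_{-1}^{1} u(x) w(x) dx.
g(x) = -12*x^2/7 + 24*x/5 + 41/35

The best approximation g ∈ W is the orthogonal projection of f onto W. Writing g = a_0 + a_1 x + a_2 x^2, the coefficients solve the normal equations G · a = b where
  G_{ij} = <φ_i, φ_j> and b_i = <f, φ_i>, with φ_0 = 1, φ_1 = x, φ_2 = x^2.
G =
  [2, 0, 2/3]
  [0, 2/3, 0]
  [2/3, 0, 2/5],
b = (6/5, 16/5, 2/21).
Solving gives a_0 = 41/35, a_1 = 24/5, a_2 = -12/7, so
  g(x) = -12*x^2/7 + 24*x/5 + 41/35.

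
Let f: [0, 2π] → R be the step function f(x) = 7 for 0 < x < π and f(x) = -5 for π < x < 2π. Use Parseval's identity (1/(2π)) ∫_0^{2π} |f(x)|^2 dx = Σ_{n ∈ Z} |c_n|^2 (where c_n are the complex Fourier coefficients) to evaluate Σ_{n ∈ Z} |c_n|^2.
Σ |c_n|^2 = 37

Parseval equates the L^2 energy of f (normalised by 1/(2π)) with the ℓ^2 sum of its Fourier coefficients: (1/(2π)) ∫_0^{2π} |f|^2 = Σ |c_n|^2.
Compute the left side: (1/(2π)) [∫_0^π 7^2 dx + ∫_π^{2π} (-5)^2 dx] = (1/(2π)) · (49π + 25π) = (49 + 25)/2 = 37.
So Σ_{n ∈ Z} |c_n|^2 = 37.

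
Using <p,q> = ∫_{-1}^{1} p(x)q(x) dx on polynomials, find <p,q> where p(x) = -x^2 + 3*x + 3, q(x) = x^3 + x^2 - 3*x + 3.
<p,q> = 64/5

Expand the product: p(x)·q(x) = -x^5 + 2*x^4 + 9*x^3 - 9*x^2 + 9.
∫_{-1}^{1} of each monomial x^k gives [2/(k+1) if k even, 0 if k odd]. Integrating term-by-term (or equivalently evaluating the antiderivative F(x) = -x^6/6 + 2*x^5/5 + 9*x^4/4 - 3*x^3 + 9*x at the endpoints):
  F(1) − F(−1) = 509/60 − (-259/60) = 64/5.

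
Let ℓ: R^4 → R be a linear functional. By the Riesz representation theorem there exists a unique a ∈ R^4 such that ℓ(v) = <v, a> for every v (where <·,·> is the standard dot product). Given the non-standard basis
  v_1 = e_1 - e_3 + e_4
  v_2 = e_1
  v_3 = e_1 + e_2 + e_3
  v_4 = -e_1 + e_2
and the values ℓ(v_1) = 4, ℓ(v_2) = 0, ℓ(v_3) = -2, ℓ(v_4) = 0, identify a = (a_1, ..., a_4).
a = (0, 0, -2, 2)

Write a = (a_1, ..., a_4) in the standard basis. For each basis vector v_i, ℓ(v_i) = <v_i, a> is a linear equation in the a_j's. Collect the n equations into a matrix system V a = ℓ, where row i of V is v_i (expressed in the standard basis). Since V is invertible (lower-triangular with 1s on the diagonal, up to permutation), solve by back-substitution:
  V =
[[1, 0, -1, 1],
 [1, 0, 0, 0],
 [1, 1, 1, 0],
 [-1, 1, 0, 0]]
  V a = (4, 0, -2, 0)
Solving gives a = (0, 0, -2, 2).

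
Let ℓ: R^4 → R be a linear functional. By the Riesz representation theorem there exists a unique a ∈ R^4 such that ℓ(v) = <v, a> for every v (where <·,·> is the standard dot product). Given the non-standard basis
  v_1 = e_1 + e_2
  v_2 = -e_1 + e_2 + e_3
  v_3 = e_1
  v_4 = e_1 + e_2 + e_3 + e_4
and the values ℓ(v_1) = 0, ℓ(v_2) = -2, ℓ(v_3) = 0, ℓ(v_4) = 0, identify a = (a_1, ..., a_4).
a = (0, 0, -2, 2)

Write a = (a_1, ..., a_4) in the standard basis. For each basis vector v_i, ℓ(v_i) = <v_i, a> is a linear equation in the a_j's. Collect the n equations into a matrix system V a = ℓ, where row i of V is v_i (expressed in the standard basis). Since V is invertible (lower-triangular with 1s on the diagonal, up to permutation), solve by back-substitution:
  V =
[[1, 1, 0, 0],
 [-1, 1, 1, 0],
 [1, 0, 0, 0],
 [1, 1, 1, 1]]
  V a = (0, -2, 0, 0)
Solving gives a = (0, 0, -2, 2).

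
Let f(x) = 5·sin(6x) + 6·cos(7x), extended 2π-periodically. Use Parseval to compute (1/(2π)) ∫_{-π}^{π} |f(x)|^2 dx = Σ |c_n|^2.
Σ |c_n|^2 = 61/2

Expand |f|^2 and use orthogonality of {sin(nx), cos(mx)} on [-π, π]:
  ∫_{-π}^{π} sin(nx)^2 dx = π, ∫ cos(mx)^2 dx = π, and cross terms integrate to 0.
So ∫_{-π}^{π} f(x)^2 dx = 5^2 · π + 6^2 · π = (25 + 36)π.
Divide by 2π: (25 + 36)/2 = 61/2.
By Parseval, this equals Σ |c_n|^2.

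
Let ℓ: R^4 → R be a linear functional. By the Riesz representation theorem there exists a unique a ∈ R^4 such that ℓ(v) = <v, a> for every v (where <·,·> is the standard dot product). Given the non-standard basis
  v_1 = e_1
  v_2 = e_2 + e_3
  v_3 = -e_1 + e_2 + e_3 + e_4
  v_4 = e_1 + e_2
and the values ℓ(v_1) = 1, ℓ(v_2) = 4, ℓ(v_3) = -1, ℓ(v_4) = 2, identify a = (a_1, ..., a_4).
a = (1, 1, 3, -4)

Write a = (a_1, ..., a_4) in the standard basis. For each basis vector v_i, ℓ(v_i) = <v_i, a> is a linear equation in the a_j's. Collect the n equations into a matrix system V a = ℓ, where row i of V is v_i (expressed in the standard basis). Since V is invertible (lower-triangular with 1s on the diagonal, up to permutation), solve by back-substitution:
  V =
[[1, 0, 0, 0],
 [0, 1, 1, 0],
 [-1, 1, 1, 1],
 [1, 1, 0, 0]]
  V a = (1, 4, -1, 2)
Solving gives a = (1, 1, 3, -4).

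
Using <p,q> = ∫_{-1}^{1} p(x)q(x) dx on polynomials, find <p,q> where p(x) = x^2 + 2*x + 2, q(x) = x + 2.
<p,q> = 32/3

Expand the product: p(x)·q(x) = x^3 + 4*x^2 + 6*x + 4.
∫_{-1}^{1} of each monomial x^k gives [2/(k+1) if k even, 0 if k odd]. Integrating term-by-term (or equivalently evaluating the antiderivative F(x) = x^4/4 + 4*x^3/3 + 3*x^2 + 4*x at the endpoints):
  F(1) − F(−1) = 103/12 − (-25/12) = 32/3.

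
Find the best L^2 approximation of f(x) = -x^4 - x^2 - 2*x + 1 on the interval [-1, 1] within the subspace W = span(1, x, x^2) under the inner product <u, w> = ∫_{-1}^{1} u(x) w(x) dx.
g(x) = -13*x^2/7 - 2*x + 38/35

The best approximation g ∈ W is the orthogonal projection of f onto W. Writing g = a_0 + a_1 x + a_2 x^2, the coefficients solve the normal equations G · a = b where
  G_{ij} = <φ_i, φ_j> and b_i = <f, φ_i>, with φ_0 = 1, φ_1 = x, φ_2 = x^2.
G =
  [2, 0, 2/3]
  [0, 2/3, 0]
  [2/3, 0, 2/5],
b = (14/15, -4/3, -2/105).
Solving gives a_0 = 38/35, a_1 = -2, a_2 = -13/7, so
  g(x) = -13*x^2/7 - 2*x + 38/35.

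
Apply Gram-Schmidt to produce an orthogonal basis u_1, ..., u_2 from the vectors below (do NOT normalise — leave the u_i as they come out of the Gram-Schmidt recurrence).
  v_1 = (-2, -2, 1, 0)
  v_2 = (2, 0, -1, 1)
Orthogonal basis:
  u_1 = (-2, -2, 1, 0)
  u_2 = (8/9, -10/9, -4/9, 1)

Apply the Gram-Schmidt recurrence
  u_1 = v_1
  u_i = v_i − Σ_{j<i} ((v_i · u_j) / (u_j · u_j)) · u_j.

Step by step this gives:
  u_1 = (-2, -2, 1, 0)
  u_2 = (8/9, -10/9, -4/9, 1)

Orthogonality check:
  u_2 · u_1 = 0 (should be 0)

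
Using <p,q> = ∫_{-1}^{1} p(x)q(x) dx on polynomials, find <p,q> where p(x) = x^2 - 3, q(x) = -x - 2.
<p,q> = 32/3

Expand the product: p(x)·q(x) = -x^3 - 2*x^2 + 3*x + 6.
∫_{-1}^{1} of each monomial x^k gives [2/(k+1) if k even, 0 if k odd]. Integrating term-by-term (or equivalently evaluating the antiderivative F(x) = -x^4/4 - 2*x^3/3 + 3*x^2/2 + 6*x at the endpoints):
  F(1) − F(−1) = 79/12 − (-49/12) = 32/3.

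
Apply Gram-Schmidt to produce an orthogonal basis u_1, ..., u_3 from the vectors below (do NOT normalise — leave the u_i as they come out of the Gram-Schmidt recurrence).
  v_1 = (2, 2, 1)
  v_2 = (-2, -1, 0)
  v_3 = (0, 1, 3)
Orthogonal basis:
  u_1 = (2, 2, 1)
  u_2 = (-2/3, 1/3, 2/3)
  u_3 = (4/9, -8/9, 8/9)

Apply the Gram-Schmidt recurrence
  u_1 = v_1
  u_i = v_i − Σ_{j<i} ((v_i · u_j) / (u_j · u_j)) · u_j.

Step by step this gives:
  u_1 = (2, 2, 1)
  u_2 = (-2/3, 1/3, 2/3)
  u_3 = (4/9, -8/9, 8/9)

Orthogonality check:
  u_2 · u_1 = 0 (should be 0)
  u_3 · u_1 = 0 (should be 0)
  u_3 · u_2 = 0 (should be 0)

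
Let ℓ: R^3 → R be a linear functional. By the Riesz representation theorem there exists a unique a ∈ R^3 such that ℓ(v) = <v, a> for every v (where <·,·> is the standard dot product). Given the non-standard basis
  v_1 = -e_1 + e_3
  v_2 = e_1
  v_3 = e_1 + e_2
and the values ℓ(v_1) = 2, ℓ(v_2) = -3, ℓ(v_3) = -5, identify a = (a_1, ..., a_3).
a = (-3, -2, -1)

Write a = (a_1, ..., a_3) in the standard basis. For each basis vector v_i, ℓ(v_i) = <v_i, a> is a linear equation in the a_j's. Collect the n equations into a matrix system V a = ℓ, where row i of V is v_i (expressed in the standard basis). Since V is invertible (lower-triangular with 1s on the diagonal, up to permutation), solve by back-substitution:
  V =
[[-1, 0, 1],
 [1, 0, 0],
 [1, 1, 0]]
  V a = (2, -3, -5)
Solving gives a = (-3, -2, -1).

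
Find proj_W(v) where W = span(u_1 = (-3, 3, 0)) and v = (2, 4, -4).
proj_W(v) = (-1, 1, 0)

Set up U = [u_1 | ... | u_1] ∈ R^(3×1). The projector onto W = col(U) is P = U (U^T U)^(-1) U^T.
Compute U^T U =
  [18],
and U^T v = (6).
Solve U^T U · c = U^T v for the coefficients: c = (1/3). The projection is proj_W(v) = U c.
Check: (v - proj_W(v)) · u_1 = 0  (should be 0).
Result: proj_W(v) = (-1, 1, 0).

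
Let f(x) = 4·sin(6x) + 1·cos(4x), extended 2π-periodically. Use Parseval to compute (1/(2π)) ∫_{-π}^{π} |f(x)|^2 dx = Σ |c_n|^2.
Σ |c_n|^2 = 17/2

Expand |f|^2 and use orthogonality of {sin(nx), cos(mx)} on [-π, π]:
  ∫_{-π}^{π} sin(nx)^2 dx = π, ∫ cos(mx)^2 dx = π, and cross terms integrate to 0.
So ∫_{-π}^{π} f(x)^2 dx = 4^2 · π + 1^2 · π = (16 + 1)π.
Divide by 2π: (16 + 1)/2 = 17/2.
By Parseval, this equals Σ |c_n|^2.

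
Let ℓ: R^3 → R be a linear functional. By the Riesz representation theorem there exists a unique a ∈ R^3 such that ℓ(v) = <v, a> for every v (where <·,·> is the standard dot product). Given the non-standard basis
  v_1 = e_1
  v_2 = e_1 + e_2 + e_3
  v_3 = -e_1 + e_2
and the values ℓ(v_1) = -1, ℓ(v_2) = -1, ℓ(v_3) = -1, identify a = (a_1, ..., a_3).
a = (-1, -2, 2)

Write a = (a_1, ..., a_3) in the standard basis. For each basis vector v_i, ℓ(v_i) = <v_i, a> is a linear equation in the a_j's. Collect the n equations into a matrix system V a = ℓ, where row i of V is v_i (expressed in the standard basis). Since V is invertible (lower-triangular with 1s on the diagonal, up to permutation), solve by back-substitution:
  V =
[[1, 0, 0],
 [1, 1, 1],
 [-1, 1, 0]]
  V a = (-1, -1, -1)
Solving gives a = (-1, -2, 2).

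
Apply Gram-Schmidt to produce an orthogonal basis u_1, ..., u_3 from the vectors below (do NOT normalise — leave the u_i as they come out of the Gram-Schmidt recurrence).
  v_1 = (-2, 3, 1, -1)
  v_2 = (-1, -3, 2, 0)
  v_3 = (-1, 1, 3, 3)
Orthogonal basis:
  u_1 = (-2, 3, 1, -1)
  u_2 = (-5/3, -2, 7/3, -1/3)
  u_3 = (16/37, 34/37, 59/37, 129/37)

Apply the Gram-Schmidt recurrence
  u_1 = v_1
  u_i = v_i − Σ_{j<i} ((v_i · u_j) / (u_j · u_j)) · u_j.

Step by step this gives:
  u_1 = (-2, 3, 1, -1)
  u_2 = (-5/3, -2, 7/3, -1/3)
  u_3 = (16/37, 34/37, 59/37, 129/37)

Orthogonality check:
  u_2 · u_1 = 0 (should be 0)
  u_3 · u_1 = 0 (should be 0)
  u_3 · u_2 = 0 (should be 0)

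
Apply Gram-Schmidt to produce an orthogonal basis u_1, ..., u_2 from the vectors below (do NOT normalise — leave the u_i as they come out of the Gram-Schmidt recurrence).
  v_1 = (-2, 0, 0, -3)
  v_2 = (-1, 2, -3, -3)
Orthogonal basis:
  u_1 = (-2, 0, 0, -3)
  u_2 = (9/13, 2, -3, -6/13)

Apply the Gram-Schmidt recurrence
  u_1 = v_1
  u_i = v_i − Σ_{j<i} ((v_i · u_j) / (u_j · u_j)) · u_j.

Step by step this gives:
  u_1 = (-2, 0, 0, -3)
  u_2 = (9/13, 2, -3, -6/13)

Orthogonality check:
  u_2 · u_1 = 0 (should be 0)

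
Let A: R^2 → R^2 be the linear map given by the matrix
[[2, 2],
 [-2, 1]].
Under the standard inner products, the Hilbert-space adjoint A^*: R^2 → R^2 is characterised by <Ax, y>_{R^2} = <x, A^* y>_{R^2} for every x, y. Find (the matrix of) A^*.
A^* = A^T =
[[2, -2],
 [2, 1]]

For real matrices with standard dot products, the defining identity <Ax, y> = <x, A^* y> gives (Ax)^T y = x^T (A^*) y, i.e. x^T A^T y = x^T (A^*) y. Since this holds for all x, y, we must have A^* = A^T. Therefore
A^* =
[[2, -2],
 [2, 1]].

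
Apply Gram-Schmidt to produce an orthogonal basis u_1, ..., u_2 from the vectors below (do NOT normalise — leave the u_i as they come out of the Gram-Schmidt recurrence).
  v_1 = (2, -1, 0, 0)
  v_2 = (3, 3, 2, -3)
Orthogonal basis:
  u_1 = (2, -1, 0, 0)
  u_2 = (9/5, 18/5, 2, -3)

Apply the Gram-Schmidt recurrence
  u_1 = v_1
  u_i = v_i − Σ_{j<i} ((v_i · u_j) / (u_j · u_j)) · u_j.

Step by step this gives:
  u_1 = (2, -1, 0, 0)
  u_2 = (9/5, 18/5, 2, -3)

Orthogonality check:
  u_2 · u_1 = 0 (should be 0)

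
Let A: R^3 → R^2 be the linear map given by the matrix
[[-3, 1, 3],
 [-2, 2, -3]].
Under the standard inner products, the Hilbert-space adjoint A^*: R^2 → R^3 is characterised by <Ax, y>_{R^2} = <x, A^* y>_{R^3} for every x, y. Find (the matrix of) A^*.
A^* = A^T =
[[-3, -2],
 [1, 2],
 [3, -3]]

For real matrices with standard dot products, the defining identity <Ax, y> = <x, A^* y> gives (Ax)^T y = x^T (A^*) y, i.e. x^T A^T y = x^T (A^*) y. Since this holds for all x, y, we must have A^* = A^T. Therefore
A^* =
[[-3, -2],
 [1, 2],
 [3, -3]].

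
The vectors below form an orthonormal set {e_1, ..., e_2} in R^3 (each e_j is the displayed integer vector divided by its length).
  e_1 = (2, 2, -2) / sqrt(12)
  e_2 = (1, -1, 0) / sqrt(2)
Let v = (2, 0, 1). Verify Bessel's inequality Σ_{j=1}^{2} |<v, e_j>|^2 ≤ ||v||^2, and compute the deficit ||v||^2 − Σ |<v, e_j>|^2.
Σ |<v, e_j>|^2 = 7/3; ||v||^2 = 5; deficit = 8/3

Write each e_j = u_j / sqrt(<u_j, u_j>) where u_j is the displayed integer vector. Then <v, e_j> = <v, u_j> / sqrt(<u_j, u_j>), so |<v, e_j>|^2 = <v, u_j>^2 / <u_j, u_j>.
Coefficients: <v, e_1> = 2/sqrt(12), <v, e_2> = 2/sqrt(2).
Square and sum: Σ |<v, e_j>|^2 = 7/3.
Compute ||v||^2 = v·v = 5.
Deficit = 5 − 7/3 = 8/3 ≥ 0, confirming Bessel's inequality. (The deficit equals ||v − Σ <v,e_j> e_j||^2, the squared distance from v to span{e_j}.)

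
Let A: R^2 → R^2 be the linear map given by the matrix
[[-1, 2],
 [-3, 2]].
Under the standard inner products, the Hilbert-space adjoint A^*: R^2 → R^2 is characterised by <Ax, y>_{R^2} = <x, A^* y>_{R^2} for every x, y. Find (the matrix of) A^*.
A^* = A^T =
[[-1, -3],
 [2, 2]]

For real matrices with standard dot products, the defining identity <Ax, y> = <x, A^* y> gives (Ax)^T y = x^T (A^*) y, i.e. x^T A^T y = x^T (A^*) y. Since this holds for all x, y, we must have A^* = A^T. Therefore
A^* =
[[-1, -3],
 [2, 2]].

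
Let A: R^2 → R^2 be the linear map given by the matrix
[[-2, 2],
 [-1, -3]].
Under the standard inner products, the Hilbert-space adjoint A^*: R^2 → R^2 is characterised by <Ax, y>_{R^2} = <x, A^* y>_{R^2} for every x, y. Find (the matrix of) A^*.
A^* = A^T =
[[-2, -1],
 [2, -3]]

For real matrices with standard dot products, the defining identity <Ax, y> = <x, A^* y> gives (Ax)^T y = x^T (A^*) y, i.e. x^T A^T y = x^T (A^*) y. Since this holds for all x, y, we must have A^* = A^T. Therefore
A^* =
[[-2, -1],
 [2, -3]].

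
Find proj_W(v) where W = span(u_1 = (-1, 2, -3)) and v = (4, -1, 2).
proj_W(v) = (6/7, -12/7, 18/7)

Set up U = [u_1 | ... | u_1] ∈ R^(3×1). The projector onto W = col(U) is P = U (U^T U)^(-1) U^T.
Compute U^T U =
  [14],
and U^T v = (-12).
Solve U^T U · c = U^T v for the coefficients: c = (-6/7). The projection is proj_W(v) = U c.
Check: (v - proj_W(v)) · u_1 = 0  (should be 0).
Result: proj_W(v) = (6/7, -12/7, 18/7).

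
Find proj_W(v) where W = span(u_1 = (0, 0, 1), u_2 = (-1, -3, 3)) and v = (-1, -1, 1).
proj_W(v) = (-2/5, -6/5, 1)

Set up U = [u_1 | ... | u_2] ∈ R^(3×2). The projector onto W = col(U) is P = U (U^T U)^(-1) U^T.
Compute U^T U =
  [1, 3]
  [3, 19],
and U^T v = (1, 7).
Solve U^T U · c = U^T v for the coefficients: c = (-1/5, 2/5). The projection is proj_W(v) = U c.
Check: (v - proj_W(v)) · u_1 = 0  (should be 0).
Check: (v - proj_W(v)) · u_2 = 0  (should be 0).
Result: proj_W(v) = (-2/5, -6/5, 1).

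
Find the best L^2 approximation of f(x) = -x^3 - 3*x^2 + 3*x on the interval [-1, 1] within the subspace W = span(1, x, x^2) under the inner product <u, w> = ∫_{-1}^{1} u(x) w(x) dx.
g(x) = -3*x^2 + 12*x/5

The best approximation g ∈ W is the orthogonal projection of f onto W. Writing g = a_0 + a_1 x + a_2 x^2, the coefficients solve the normal equations G · a = b where
  G_{ij} = <φ_i, φ_j> and b_i = <f, φ_i>, with φ_0 = 1, φ_1 = x, φ_2 = x^2.
G =
  [2, 0, 2/3]
  [0, 2/3, 0]
  [2/3, 0, 2/5],
b = (-2, 8/5, -6/5).
Solving gives a_0 = 0, a_1 = 12/5, a_2 = -3, so
  g(x) = -3*x^2 + 12*x/5.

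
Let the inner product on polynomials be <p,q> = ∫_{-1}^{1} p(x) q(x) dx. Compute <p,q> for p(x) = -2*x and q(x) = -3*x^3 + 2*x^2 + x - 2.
<p,q> = 16/15

Expand the product: p(x)·q(x) = 6*x^4 - 4*x^3 - 2*x^2 + 4*x.
∫_{-1}^{1} of each monomial x^k gives [2/(k+1) if k even, 0 if k odd]. Integrating term-by-term (or equivalently evaluating the antiderivative F(x) = 6*x^5/5 - x^4 - 2*x^3/3 + 2*x^2 at the endpoints):
  F(1) − F(−1) = 23/15 − (7/15) = 16/15.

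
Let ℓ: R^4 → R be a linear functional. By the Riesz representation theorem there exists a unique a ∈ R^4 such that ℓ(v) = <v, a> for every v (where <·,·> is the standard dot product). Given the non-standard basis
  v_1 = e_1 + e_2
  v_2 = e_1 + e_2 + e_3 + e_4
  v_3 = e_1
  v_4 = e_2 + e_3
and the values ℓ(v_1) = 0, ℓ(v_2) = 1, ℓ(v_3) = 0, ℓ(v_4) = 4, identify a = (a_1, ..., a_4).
a = (0, 0, 4, -3)

Write a = (a_1, ..., a_4) in the standard basis. For each basis vector v_i, ℓ(v_i) = <v_i, a> is a linear equation in the a_j's. Collect the n equations into a matrix system V a = ℓ, where row i of V is v_i (expressed in the standard basis). Since V is invertible (lower-triangular with 1s on the diagonal, up to permutation), solve by back-substitution:
  V =
[[1, 1, 0, 0],
 [1, 1, 1, 1],
 [1, 0, 0, 0],
 [0, 1, 1, 0]]
  V a = (0, 1, 0, 4)
Solving gives a = (0, 0, 4, -3).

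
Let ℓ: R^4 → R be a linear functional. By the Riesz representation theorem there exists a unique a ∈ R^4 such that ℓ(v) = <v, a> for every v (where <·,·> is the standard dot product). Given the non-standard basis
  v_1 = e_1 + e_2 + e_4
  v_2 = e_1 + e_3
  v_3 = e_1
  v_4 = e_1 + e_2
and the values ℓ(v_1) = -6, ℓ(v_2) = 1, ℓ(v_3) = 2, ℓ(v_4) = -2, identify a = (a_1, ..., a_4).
a = (2, -4, -1, -4)

Write a = (a_1, ..., a_4) in the standard basis. For each basis vector v_i, ℓ(v_i) = <v_i, a> is a linear equation in the a_j's. Collect the n equations into a matrix system V a = ℓ, where row i of V is v_i (expressed in the standard basis). Since V is invertible (lower-triangular with 1s on the diagonal, up to permutation), solve by back-substitution:
  V =
[[1, 1, 0, 1],
 [1, 0, 1, 0],
 [1, 0, 0, 0],
 [1, 1, 0, 0]]
  V a = (-6, 1, 2, -2)
Solving gives a = (2, -4, -1, -4).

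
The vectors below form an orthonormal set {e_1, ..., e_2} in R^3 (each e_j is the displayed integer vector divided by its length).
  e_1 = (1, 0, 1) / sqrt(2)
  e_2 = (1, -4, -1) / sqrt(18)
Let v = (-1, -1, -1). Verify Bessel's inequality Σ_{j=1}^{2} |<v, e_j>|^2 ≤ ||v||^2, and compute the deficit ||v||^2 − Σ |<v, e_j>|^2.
Σ |<v, e_j>|^2 = 26/9; ||v||^2 = 3; deficit = 1/9

Write each e_j = u_j / sqrt(<u_j, u_j>) where u_j is the displayed integer vector. Then <v, e_j> = <v, u_j> / sqrt(<u_j, u_j>), so |<v, e_j>|^2 = <v, u_j>^2 / <u_j, u_j>.
Coefficients: <v, e_1> = -2/sqrt(2), <v, e_2> = 4/sqrt(18).
Square and sum: Σ |<v, e_j>|^2 = 26/9.
Compute ||v||^2 = v·v = 3.
Deficit = 3 − 26/9 = 1/9 ≥ 0, confirming Bessel's inequality. (The deficit equals ||v − Σ <v,e_j> e_j||^2, the squared distance from v to span{e_j}.)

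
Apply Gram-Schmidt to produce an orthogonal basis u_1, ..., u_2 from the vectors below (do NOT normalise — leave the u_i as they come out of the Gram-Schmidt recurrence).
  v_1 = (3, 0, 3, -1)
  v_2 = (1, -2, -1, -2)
Orthogonal basis:
  u_1 = (3, 0, 3, -1)
  u_2 = (13/19, -2, -25/19, -36/19)

Apply the Gram-Schmidt recurrence
  u_1 = v_1
  u_i = v_i − Σ_{j<i} ((v_i · u_j) / (u_j · u_j)) · u_j.

Step by step this gives:
  u_1 = (3, 0, 3, -1)
  u_2 = (13/19, -2, -25/19, -36/19)

Orthogonality check:
  u_2 · u_1 = 0 (should be 0)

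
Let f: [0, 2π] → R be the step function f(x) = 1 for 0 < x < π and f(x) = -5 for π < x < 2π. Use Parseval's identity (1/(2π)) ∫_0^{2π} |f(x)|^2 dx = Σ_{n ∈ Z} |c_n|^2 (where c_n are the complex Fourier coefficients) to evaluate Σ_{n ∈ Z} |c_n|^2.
Σ |c_n|^2 = 13

Parseval equates the L^2 energy of f (normalised by 1/(2π)) with the ℓ^2 sum of its Fourier coefficients: (1/(2π)) ∫_0^{2π} |f|^2 = Σ |c_n|^2.
Compute the left side: (1/(2π)) [∫_0^π 1^2 dx + ∫_π^{2π} (-5)^2 dx] = (1/(2π)) · (1π + 25π) = (1 + 25)/2 = 13.
So Σ_{n ∈ Z} |c_n|^2 = 13.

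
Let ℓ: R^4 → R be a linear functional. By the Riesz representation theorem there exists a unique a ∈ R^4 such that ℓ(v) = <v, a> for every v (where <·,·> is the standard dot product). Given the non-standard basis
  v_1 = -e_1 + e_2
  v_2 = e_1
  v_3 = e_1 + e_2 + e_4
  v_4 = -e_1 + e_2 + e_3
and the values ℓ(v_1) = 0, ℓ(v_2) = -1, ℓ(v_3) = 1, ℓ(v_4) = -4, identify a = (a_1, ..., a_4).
a = (-1, -1, -4, 3)

Write a = (a_1, ..., a_4) in the standard basis. For each basis vector v_i, ℓ(v_i) = <v_i, a> is a linear equation in the a_j's. Collect the n equations into a matrix system V a = ℓ, where row i of V is v_i (expressed in the standard basis). Since V is invertible (lower-triangular with 1s on the diagonal, up to permutation), solve by back-substitution:
  V =
[[-1, 1, 0, 0],
 [1, 0, 0, 0],
 [1, 1, 0, 1],
 [-1, 1, 1, 0]]
  V a = (0, -1, 1, -4)
Solving gives a = (-1, -1, -4, 3).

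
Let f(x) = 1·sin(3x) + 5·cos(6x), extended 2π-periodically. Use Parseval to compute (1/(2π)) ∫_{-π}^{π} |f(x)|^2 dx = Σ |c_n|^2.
Σ |c_n|^2 = 13

Expand |f|^2 and use orthogonality of {sin(nx), cos(mx)} on [-π, π]:
  ∫_{-π}^{π} sin(nx)^2 dx = π, ∫ cos(mx)^2 dx = π, and cross terms integrate to 0.
So ∫_{-π}^{π} f(x)^2 dx = 1^2 · π + 5^2 · π = (1 + 25)π.
Divide by 2π: (1 + 25)/2 = 13.
By Parseval, this equals Σ |c_n|^2.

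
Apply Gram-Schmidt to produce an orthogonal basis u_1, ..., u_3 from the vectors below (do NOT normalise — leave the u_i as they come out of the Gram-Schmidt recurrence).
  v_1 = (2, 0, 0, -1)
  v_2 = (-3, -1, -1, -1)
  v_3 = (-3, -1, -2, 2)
Orthogonal basis:
  u_1 = (2, 0, 0, -1)
  u_2 = (-1, -1, -1, -2)
  u_3 = (17/35, -5/7, -12/7, 34/35)

Apply the Gram-Schmidt recurrence
  u_1 = v_1
  u_i = v_i − Σ_{j<i} ((v_i · u_j) / (u_j · u_j)) · u_j.

Step by step this gives:
  u_1 = (2, 0, 0, -1)
  u_2 = (-1, -1, -1, -2)
  u_3 = (17/35, -5/7, -12/7, 34/35)

Orthogonality check:
  u_2 · u_1 = 0 (should be 0)
  u_3 · u_1 = 0 (should be 0)
  u_3 · u_2 = 0 (should be 0)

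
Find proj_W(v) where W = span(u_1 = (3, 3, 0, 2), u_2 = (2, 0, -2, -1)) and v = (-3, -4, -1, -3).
proj_W(v) = (-545/182, -717/182, -86/91, -282/91)

Set up U = [u_1 | ... | u_2] ∈ R^(4×2). The projector onto W = col(U) is P = U (U^T U)^(-1) U^T.
Compute U^T U =
  [22, 4]
  [4, 9],
and U^T v = (-27, -1).
Solve U^T U · c = U^T v for the coefficients: c = (-239/182, 43/91). The projection is proj_W(v) = U c.
Check: (v - proj_W(v)) · u_1 = 0  (should be 0).
Check: (v - proj_W(v)) · u_2 = 0  (should be 0).
Result: proj_W(v) = (-545/182, -717/182, -86/91, -282/91).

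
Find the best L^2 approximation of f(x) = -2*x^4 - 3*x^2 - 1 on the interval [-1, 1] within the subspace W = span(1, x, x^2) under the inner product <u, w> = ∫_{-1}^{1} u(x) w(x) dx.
g(x) = -33*x^2/7 - 29/35

The best approximation g ∈ W is the orthogonal projection of f onto W. Writing g = a_0 + a_1 x + a_2 x^2, the coefficients solve the normal equations G · a = b where
  G_{ij} = <φ_i, φ_j> and b_i = <f, φ_i>, with φ_0 = 1, φ_1 = x, φ_2 = x^2.
G =
  [2, 0, 2/3]
  [0, 2/3, 0]
  [2/3, 0, 2/5],
b = (-24/5, 0, -256/105).
Solving gives a_0 = -29/35, a_1 = 0, a_2 = -33/7, so
  g(x) = -33*x^2/7 - 29/35.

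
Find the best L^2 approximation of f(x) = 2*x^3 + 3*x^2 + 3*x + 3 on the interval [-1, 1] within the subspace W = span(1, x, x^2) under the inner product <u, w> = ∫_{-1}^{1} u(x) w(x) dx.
g(x) = 3*x^2 + 21*x/5 + 3

The best approximation g ∈ W is the orthogonal projection of f onto W. Writing g = a_0 + a_1 x + a_2 x^2, the coefficients solve the normal equations G · a = b where
  G_{ij} = <φ_i, φ_j> and b_i = <f, φ_i>, with φ_0 = 1, φ_1 = x, φ_2 = x^2.
G =
  [2, 0, 2/3]
  [0, 2/3, 0]
  [2/3, 0, 2/5],
b = (8, 14/5, 16/5).
Solving gives a_0 = 3, a_1 = 21/5, a_2 = 3, so
  g(x) = 3*x^2 + 21*x/5 + 3.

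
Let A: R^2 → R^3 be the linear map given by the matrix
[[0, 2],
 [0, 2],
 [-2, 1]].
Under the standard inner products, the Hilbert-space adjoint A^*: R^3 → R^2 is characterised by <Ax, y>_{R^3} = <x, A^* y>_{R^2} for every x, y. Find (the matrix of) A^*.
A^* = A^T =
[[0, 0, -2],
 [2, 2, 1]]

For real matrices with standard dot products, the defining identity <Ax, y> = <x, A^* y> gives (Ax)^T y = x^T (A^*) y, i.e. x^T A^T y = x^T (A^*) y. Since this holds for all x, y, we must have A^* = A^T. Therefore
A^* =
[[0, 0, -2],
 [2, 2, 1]].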